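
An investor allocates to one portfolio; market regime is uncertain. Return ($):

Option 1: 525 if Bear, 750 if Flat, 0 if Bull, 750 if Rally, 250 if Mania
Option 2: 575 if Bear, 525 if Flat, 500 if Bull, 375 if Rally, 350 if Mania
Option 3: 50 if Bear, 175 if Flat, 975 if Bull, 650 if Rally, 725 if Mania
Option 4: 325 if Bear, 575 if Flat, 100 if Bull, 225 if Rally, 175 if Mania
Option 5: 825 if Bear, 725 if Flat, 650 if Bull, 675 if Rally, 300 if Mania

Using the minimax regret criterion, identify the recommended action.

Option 5

Column bests: Bear=825, Flat=750, Bull=975, Rally=750, Mania=725.
Option 1 regrets: 300, 0, 975, 0, 475 → max 975
Option 2 regrets: 250, 225, 475, 375, 375 → max 475
Option 3 regrets: 775, 575, 0, 100, 0 → max 775
Option 4 regrets: 500, 175, 875, 525, 550 → max 875
Option 5 regrets: 0, 25, 325, 75, 425 → max 425
Smallest max regret = 425 → Option 5.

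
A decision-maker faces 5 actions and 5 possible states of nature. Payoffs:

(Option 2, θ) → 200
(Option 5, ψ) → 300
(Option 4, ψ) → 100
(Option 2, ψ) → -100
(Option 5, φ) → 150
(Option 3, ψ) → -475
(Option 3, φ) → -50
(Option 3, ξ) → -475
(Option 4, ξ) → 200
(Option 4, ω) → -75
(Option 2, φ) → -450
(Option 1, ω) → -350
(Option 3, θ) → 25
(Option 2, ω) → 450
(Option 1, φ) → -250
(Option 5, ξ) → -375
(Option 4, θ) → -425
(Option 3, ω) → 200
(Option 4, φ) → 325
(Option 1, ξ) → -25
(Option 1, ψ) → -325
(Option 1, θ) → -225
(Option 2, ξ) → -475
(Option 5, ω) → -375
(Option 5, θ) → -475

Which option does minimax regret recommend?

Column bests: θ=200, φ=325, ψ=300, ω=450, ξ=200.
Option 1 regrets: 425, 575, 625, 800, 225 → max 800
Option 2 regrets: 0, 775, 400, 0, 675 → max 775
Option 3 regrets: 175, 375, 775, 250, 675 → max 775
Option 4 regrets: 625, 0, 200, 525, 0 → max 625
Option 5 regrets: 675, 175, 0, 825, 575 → max 825
Smallest max regret = 625 → Option 4.

Option 4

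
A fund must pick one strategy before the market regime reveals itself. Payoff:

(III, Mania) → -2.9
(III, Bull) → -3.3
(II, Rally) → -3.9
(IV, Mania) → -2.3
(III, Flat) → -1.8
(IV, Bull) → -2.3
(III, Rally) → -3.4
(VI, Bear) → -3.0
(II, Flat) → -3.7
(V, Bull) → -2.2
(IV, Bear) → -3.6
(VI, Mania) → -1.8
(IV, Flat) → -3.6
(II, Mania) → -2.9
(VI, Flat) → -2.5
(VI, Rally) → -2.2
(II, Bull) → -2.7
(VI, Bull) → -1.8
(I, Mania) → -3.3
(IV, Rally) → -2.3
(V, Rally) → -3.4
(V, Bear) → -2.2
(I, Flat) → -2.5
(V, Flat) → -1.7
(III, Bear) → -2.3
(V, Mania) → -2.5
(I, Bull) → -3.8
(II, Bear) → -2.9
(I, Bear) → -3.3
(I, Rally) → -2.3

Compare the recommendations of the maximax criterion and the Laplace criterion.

Row maxima: I=-2.3, II=-2.7, III=-1.8, IV=-2.3, V=-1.7, VI=-1.8
Best best-case = -1.7 → V.
Row averages: I=-3.04, II=-3.22, III=-2.74, IV=-2.82, V=-2.4, VI=-2.26
Highest average = -2.26 → VI.

maximax → V; laplace → VI (disagree)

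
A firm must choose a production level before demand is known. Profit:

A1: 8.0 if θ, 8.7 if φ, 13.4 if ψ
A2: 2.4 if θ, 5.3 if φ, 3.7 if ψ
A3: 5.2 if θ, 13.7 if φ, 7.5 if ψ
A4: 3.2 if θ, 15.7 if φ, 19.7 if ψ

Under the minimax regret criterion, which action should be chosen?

Column bests: θ=8.0, φ=15.7, ψ=19.7.
A1 regrets: 0.0, 7.0, 6.3 → max 7.0
A2 regrets: 5.6, 10.4, 16.0 → max 16.0
A3 regrets: 2.8, 2.0, 12.2 → max 12.2
A4 regrets: 4.8, 0.0, 0.0 → max 4.8
Smallest max regret = 4.8 → A4.

A4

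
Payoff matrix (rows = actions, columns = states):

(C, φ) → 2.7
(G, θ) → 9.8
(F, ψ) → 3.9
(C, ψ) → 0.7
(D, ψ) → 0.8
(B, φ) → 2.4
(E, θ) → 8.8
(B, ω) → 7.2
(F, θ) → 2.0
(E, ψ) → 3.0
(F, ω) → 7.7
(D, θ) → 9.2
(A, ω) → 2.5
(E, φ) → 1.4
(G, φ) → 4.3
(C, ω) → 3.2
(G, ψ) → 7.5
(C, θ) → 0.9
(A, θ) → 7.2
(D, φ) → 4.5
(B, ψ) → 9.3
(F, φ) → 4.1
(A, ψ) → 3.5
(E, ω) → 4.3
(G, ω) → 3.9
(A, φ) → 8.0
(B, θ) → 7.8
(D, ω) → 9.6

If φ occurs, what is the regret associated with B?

Best payoff under φ is 8.0.
Regret = 8.0 − 2.4 = 5.6.

5.6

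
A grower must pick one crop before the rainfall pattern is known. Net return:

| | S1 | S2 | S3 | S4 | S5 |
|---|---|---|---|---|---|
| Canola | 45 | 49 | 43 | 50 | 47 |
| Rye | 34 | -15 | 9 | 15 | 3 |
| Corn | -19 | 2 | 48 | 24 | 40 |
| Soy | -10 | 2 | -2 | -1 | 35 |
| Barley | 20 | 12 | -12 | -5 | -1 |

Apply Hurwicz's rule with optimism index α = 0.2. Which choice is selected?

Canola

Canola: 0.2·50 + 0.8·43 = 44.4
Rye: 0.2·34 + 0.8·(-15) = -5.2
Corn: 0.2·48 + 0.8·(-19) = -5.6
Soy: 0.2·35 + 0.8·(-10) = -1
Barley: 0.2·20 + 0.8·(-12) = -5.6
Highest Hurwicz score = 44.4 → Canola.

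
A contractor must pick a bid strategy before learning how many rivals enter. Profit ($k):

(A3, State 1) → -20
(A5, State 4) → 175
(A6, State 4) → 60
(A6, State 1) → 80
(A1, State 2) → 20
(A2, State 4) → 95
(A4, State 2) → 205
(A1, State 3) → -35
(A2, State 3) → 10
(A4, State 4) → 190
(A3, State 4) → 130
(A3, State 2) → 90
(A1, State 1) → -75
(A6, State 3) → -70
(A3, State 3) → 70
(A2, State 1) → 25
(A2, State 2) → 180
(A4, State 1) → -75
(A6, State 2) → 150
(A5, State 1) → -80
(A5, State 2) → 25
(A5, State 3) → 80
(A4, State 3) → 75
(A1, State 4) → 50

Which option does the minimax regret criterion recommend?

A2

Column bests: State 1=80, State 2=205, State 3=80, State 4=190.
A1 regrets: 155, 185, 115, 140 → max 185
A2 regrets: 55, 25, 70, 95 → max 95
A3 regrets: 100, 115, 10, 60 → max 115
A4 regrets: 155, 0, 5, 0 → max 155
A5 regrets: 160, 180, 0, 15 → max 180
A6 regrets: 0, 55, 150, 130 → max 150
Smallest max regret = 95 → A2.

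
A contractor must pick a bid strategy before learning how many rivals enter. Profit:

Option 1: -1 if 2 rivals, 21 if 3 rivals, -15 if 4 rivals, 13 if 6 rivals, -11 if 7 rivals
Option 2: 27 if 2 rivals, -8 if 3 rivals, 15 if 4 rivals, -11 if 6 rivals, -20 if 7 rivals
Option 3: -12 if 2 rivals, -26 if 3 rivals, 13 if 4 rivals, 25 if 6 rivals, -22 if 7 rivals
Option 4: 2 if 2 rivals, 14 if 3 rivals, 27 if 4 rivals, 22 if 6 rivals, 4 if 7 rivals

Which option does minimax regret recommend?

Option 4

Column bests: 2 rivals=27, 3 rivals=21, 4 rivals=27, 6 rivals=25, 7 rivals=4.
Option 1 regrets: 28, 0, 42, 12, 15 → max 42
Option 2 regrets: 0, 29, 12, 36, 24 → max 36
Option 3 regrets: 39, 47, 14, 0, 26 → max 47
Option 4 regrets: 25, 7, 0, 3, 0 → max 25
Smallest max regret = 25 → Option 4.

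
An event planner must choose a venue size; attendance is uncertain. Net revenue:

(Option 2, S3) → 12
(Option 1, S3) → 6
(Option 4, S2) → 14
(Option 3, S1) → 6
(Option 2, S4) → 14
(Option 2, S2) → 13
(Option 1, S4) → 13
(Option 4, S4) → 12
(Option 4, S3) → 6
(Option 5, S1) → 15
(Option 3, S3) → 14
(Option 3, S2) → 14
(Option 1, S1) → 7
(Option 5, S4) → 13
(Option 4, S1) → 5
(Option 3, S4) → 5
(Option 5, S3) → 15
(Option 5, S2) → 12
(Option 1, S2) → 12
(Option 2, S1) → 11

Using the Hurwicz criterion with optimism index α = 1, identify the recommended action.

Option 1: 1·13 + 0·6 = 13
Option 2: 1·14 + 0·11 = 14
Option 3: 1·14 + 0·5 = 14
Option 4: 1·14 + 0·5 = 14
Option 5: 1·15 + 0·12 = 15
Highest Hurwicz score = 15 → Option 5.

Option 5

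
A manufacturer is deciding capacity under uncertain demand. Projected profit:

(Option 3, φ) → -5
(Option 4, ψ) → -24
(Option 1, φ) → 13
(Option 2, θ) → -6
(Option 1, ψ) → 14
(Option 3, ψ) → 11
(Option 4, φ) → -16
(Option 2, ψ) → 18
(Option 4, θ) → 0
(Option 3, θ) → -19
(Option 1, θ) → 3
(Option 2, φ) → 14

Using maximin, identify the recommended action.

Option 1

Row minima: Option 1=3, Option 2=-6, Option 3=-19, Option 4=-24
Best worst-case = 3 → Option 1.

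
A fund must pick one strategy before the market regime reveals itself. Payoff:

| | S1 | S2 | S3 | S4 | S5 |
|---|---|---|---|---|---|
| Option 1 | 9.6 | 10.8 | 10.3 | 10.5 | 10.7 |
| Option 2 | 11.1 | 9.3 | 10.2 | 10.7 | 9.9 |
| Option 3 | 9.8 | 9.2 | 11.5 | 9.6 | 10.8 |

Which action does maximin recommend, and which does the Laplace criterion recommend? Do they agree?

Row minima: Option 1=9.6, Option 2=9.3, Option 3=9.2
Best worst-case = 9.6 → Option 1.
Row averages: Option 1=10.38, Option 2=10.24, Option 3=10.18
Highest average = 10.38 → Option 1.

maximin → Option 1; laplace → Option 1 (agree)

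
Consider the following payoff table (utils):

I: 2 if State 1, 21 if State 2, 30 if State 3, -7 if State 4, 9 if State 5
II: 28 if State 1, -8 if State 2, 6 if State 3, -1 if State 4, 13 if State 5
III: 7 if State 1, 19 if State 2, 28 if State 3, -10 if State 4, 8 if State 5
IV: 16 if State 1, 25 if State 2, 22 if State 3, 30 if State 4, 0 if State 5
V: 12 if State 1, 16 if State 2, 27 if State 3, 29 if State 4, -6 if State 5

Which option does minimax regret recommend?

Column bests: State 1=28, State 2=25, State 3=30, State 4=30, State 5=13.
I regrets: 26, 4, 0, 37, 4 → max 37
II regrets: 0, 33, 24, 31, 0 → max 33
III regrets: 21, 6, 2, 40, 5 → max 40
IV regrets: 12, 0, 8, 0, 13 → max 13
V regrets: 16, 9, 3, 1, 19 → max 19
Smallest max regret = 13 → IV.

IV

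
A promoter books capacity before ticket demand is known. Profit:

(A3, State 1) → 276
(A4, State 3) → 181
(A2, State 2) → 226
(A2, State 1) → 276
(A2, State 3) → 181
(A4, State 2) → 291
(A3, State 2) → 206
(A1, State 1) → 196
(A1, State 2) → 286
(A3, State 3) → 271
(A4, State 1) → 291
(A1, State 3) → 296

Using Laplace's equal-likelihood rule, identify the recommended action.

A1

Row averages: A1=778/3, A2=683/3, A3=251, A4=763/3
Highest average = 778/3 → A1.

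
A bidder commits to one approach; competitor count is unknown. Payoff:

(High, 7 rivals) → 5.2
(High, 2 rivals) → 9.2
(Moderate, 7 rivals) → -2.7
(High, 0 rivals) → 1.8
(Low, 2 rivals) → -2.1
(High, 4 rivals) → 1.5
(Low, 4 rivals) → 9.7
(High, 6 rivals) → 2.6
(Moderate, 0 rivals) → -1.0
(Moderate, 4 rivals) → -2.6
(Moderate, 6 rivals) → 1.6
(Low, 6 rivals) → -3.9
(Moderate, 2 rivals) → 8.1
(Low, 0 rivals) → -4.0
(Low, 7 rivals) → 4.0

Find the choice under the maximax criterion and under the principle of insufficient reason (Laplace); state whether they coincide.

maximax → Low; laplace → High (disagree)

Row maxima: Low=9.7, Moderate=8.1, High=9.2
Best best-case = 9.7 → Low.
Row averages: Low=0.74, Moderate=0.68, High=4.06
Highest average = 4.06 → High.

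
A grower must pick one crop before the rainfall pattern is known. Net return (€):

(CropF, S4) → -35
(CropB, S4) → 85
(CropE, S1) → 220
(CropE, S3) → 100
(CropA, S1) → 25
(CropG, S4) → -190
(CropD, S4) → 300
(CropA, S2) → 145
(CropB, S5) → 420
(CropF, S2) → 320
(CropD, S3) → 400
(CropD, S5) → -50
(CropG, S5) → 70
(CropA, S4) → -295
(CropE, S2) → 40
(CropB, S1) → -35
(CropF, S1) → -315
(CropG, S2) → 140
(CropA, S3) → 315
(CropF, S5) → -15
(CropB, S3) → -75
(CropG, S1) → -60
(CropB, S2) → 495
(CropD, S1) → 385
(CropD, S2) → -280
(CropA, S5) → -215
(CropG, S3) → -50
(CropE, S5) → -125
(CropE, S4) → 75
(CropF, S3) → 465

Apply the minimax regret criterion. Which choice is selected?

Column bests: S1=385, S2=495, S3=465, S4=300, S5=420.
CropB regrets: 420, 0, 540, 215, 0 → max 540
CropG regrets: 445, 355, 515, 490, 350 → max 515
CropF regrets: 700, 175, 0, 335, 435 → max 700
CropE regrets: 165, 455, 365, 225, 545 → max 545
CropD regrets: 0, 775, 65, 0, 470 → max 775
CropA regrets: 360, 350, 150, 595, 635 → max 635
Smallest max regret = 515 → CropG.

CropG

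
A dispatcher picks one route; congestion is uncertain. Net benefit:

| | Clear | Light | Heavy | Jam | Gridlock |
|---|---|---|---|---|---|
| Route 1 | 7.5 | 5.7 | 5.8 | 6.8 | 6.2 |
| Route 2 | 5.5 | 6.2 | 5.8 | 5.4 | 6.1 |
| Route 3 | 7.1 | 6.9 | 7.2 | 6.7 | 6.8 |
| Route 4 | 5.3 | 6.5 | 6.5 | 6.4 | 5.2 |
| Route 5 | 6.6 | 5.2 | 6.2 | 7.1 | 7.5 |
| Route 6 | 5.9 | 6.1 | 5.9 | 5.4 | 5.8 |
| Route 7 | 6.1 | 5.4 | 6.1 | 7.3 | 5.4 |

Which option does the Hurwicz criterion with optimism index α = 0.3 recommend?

Route 3

Route 1: 0.3·7.5 + 0.7·5.7 = 6.24
Route 2: 0.3·6.2 + 0.7·5.4 = 5.64
Route 3: 0.3·7.2 + 0.7·6.7 = 6.85
Route 4: 0.3·6.5 + 0.7·5.2 = 5.59
Route 5: 0.3·7.5 + 0.7·5.2 = 5.89
Route 6: 0.3·6.1 + 0.7·5.4 = 5.61
Route 7: 0.3·7.3 + 0.7·5.4 = 5.97
Highest Hurwicz score = 6.85 → Route 3.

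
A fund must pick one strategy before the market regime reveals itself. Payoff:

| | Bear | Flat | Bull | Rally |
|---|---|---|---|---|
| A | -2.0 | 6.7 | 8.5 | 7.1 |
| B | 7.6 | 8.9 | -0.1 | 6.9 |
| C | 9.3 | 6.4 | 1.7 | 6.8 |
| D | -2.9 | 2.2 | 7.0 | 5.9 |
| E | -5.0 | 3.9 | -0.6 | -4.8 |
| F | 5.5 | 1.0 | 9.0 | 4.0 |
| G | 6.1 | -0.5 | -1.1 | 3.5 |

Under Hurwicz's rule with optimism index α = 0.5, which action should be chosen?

C

A: 0.5·8.5 + 0.5·(-2.0) = 3.25
B: 0.5·8.9 + 0.5·(-0.1) = 4.4
C: 0.5·9.3 + 0.5·1.7 = 5.5
D: 0.5·7.0 + 0.5·(-2.9) = 2.05
E: 0.5·3.9 + 0.5·(-5.0) = -0.55
F: 0.5·9.0 + 0.5·1.0 = 5
G: 0.5·6.1 + 0.5·(-1.1) = 2.5
Highest Hurwicz score = 5.5 → C.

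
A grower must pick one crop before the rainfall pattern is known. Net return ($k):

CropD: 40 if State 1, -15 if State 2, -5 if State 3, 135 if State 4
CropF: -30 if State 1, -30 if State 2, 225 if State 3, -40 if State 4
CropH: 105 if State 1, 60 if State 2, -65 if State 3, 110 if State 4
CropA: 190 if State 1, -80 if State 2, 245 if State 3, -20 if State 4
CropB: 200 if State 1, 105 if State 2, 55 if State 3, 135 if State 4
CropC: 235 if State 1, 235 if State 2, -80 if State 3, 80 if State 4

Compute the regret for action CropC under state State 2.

0

Best payoff under State 2 is 235.
Regret = 235 − 235 = 0.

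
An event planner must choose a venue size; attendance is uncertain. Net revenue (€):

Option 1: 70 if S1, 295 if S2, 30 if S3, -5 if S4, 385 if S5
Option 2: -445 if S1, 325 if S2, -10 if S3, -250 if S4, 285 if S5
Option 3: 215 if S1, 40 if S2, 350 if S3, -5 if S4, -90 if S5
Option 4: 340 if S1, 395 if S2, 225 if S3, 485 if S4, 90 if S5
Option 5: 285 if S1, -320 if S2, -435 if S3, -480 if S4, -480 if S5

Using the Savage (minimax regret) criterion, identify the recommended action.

Option 4

Column bests: S1=340, S2=395, S3=350, S4=485, S5=385.
Option 1 regrets: 270, 100, 320, 490, 0 → max 490
Option 2 regrets: 785, 70, 360, 735, 100 → max 785
Option 3 regrets: 125, 355, 0, 490, 475 → max 490
Option 4 regrets: 0, 0, 125, 0, 295 → max 295
Option 5 regrets: 55, 715, 785, 965, 865 → max 965
Smallest max regret = 295 → Option 4.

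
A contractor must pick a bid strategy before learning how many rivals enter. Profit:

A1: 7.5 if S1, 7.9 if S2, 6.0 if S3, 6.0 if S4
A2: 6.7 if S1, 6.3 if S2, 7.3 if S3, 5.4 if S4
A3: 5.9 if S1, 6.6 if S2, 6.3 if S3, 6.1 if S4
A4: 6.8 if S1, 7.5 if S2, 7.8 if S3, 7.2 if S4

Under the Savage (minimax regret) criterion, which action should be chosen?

Column bests: S1=7.5, S2=7.9, S3=7.8, S4=7.2.
A1 regrets: 0.0, 0.0, 1.8, 1.2 → max 1.8
A2 regrets: 0.8, 1.6, 0.5, 1.8 → max 1.8
A3 regrets: 1.6, 1.3, 1.5, 1.1 → max 1.6
A4 regrets: 0.7, 0.4, 0.0, 0.0 → max 0.7
Smallest max regret = 0.7 → A4.

A4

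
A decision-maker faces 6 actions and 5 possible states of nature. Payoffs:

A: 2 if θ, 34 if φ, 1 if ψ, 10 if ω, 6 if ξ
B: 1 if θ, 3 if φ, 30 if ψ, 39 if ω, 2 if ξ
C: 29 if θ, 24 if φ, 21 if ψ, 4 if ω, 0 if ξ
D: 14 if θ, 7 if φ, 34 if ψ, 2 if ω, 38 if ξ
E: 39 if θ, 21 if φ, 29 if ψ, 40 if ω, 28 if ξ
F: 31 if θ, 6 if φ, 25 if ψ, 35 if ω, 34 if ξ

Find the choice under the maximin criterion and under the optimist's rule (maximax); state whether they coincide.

Row minima: A=1, B=1, C=0, D=2, E=21, F=6
Best worst-case = 21 → E.
Row maxima: A=34, B=39, C=29, D=38, E=40, F=35
Best best-case = 40 → E.

maximin → E; maximax → E (agree)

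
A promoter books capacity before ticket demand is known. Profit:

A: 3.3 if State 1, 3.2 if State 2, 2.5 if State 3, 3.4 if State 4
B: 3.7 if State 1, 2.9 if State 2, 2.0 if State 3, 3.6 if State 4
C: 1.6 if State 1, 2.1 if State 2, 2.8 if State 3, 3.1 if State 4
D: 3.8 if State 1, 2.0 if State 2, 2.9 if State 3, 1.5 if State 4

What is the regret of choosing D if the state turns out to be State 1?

0.0

Best payoff under State 1 is 3.8.
Regret = 3.8 − 3.8 = 0.0.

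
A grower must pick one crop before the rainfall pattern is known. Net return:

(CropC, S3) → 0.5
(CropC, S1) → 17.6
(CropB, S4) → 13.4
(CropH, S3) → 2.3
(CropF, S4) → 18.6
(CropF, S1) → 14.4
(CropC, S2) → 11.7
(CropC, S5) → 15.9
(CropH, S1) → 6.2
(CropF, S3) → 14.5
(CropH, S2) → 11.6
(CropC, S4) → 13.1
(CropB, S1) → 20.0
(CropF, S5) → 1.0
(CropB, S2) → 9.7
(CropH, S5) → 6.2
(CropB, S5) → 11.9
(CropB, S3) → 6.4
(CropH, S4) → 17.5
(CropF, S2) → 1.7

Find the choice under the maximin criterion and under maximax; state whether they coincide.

Row minima: CropH=2.3, CropF=1.0, CropB=6.4, CropC=0.5
Best worst-case = 6.4 → CropB.
Row maxima: CropH=17.5, CropF=18.6, CropB=20.0, CropC=17.6
Best best-case = 20.0 → CropB.

maximin → CropB; maximax → CropB (agree)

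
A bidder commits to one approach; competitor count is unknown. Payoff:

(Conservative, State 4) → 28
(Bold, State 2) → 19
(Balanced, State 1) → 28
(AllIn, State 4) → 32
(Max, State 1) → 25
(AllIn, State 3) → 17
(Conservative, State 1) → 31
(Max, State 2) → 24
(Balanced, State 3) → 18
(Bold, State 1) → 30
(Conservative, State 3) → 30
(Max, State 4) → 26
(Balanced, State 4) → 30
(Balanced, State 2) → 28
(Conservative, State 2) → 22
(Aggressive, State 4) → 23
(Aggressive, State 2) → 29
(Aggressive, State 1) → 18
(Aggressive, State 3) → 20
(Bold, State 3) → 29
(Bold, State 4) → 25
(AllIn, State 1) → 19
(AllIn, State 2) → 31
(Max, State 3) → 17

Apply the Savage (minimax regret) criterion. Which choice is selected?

Conservative

Column bests: State 1=31, State 2=31, State 3=30, State 4=32.
Conservative regrets: 0, 9, 0, 4 → max 9
Balanced regrets: 3, 3, 12, 2 → max 12
Aggressive regrets: 13, 2, 10, 9 → max 13
Bold regrets: 1, 12, 1, 7 → max 12
AllIn regrets: 12, 0, 13, 0 → max 13
Max regrets: 6, 7, 13, 6 → max 13
Smallest max regret = 9 → Conservative.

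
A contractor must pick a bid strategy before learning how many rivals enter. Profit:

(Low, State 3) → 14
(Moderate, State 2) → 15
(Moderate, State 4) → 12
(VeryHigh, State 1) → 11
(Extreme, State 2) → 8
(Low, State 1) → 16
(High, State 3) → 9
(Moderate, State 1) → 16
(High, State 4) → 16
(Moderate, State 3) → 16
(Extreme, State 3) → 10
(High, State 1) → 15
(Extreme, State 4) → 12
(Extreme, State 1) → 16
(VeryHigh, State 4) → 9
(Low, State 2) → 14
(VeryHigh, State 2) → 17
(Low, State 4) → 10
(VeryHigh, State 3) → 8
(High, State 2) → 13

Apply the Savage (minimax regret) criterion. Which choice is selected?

Moderate

Column bests: State 1=16, State 2=17, State 3=16, State 4=16.
Low regrets: 0, 3, 2, 6 → max 6
Moderate regrets: 0, 2, 0, 4 → max 4
High regrets: 1, 4, 7, 0 → max 7
VeryHigh regrets: 5, 0, 8, 7 → max 8
Extreme regrets: 0, 9, 6, 4 → max 9
Smallest max regret = 4 → Moderate.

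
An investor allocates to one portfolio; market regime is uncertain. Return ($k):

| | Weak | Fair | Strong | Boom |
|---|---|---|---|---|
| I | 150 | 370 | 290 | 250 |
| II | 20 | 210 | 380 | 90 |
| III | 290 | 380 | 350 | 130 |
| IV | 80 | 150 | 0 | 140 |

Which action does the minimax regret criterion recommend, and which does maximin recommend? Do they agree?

minimax regret → III; maximin → I (disagree)

Column bests: Weak=290, Fair=380, Strong=380, Boom=250.
I regrets: 140, 10, 90, 0 → max 140
II regrets: 270, 170, 0, 160 → max 270
III regrets: 0, 0, 30, 120 → max 120
IV regrets: 210, 230, 380, 110 → max 380
Smallest max regret = 120 → III.
Row minima: I=150, II=20, III=130, IV=0
Best worst-case = 150 → I.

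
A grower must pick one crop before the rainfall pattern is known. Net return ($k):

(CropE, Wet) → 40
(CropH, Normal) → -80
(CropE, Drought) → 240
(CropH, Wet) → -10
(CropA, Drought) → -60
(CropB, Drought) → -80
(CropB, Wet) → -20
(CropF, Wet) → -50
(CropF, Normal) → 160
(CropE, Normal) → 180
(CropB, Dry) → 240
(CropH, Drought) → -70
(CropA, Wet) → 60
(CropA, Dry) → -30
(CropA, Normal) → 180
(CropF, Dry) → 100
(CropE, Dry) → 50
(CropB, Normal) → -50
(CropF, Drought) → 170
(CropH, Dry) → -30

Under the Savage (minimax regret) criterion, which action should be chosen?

Column bests: Drought=240, Dry=240, Normal=180, Wet=60.
CropF regrets: 70, 140, 20, 110 → max 140
CropE regrets: 0, 190, 0, 20 → max 190
CropH regrets: 310, 270, 260, 70 → max 310
CropA regrets: 300, 270, 0, 0 → max 300
CropB regrets: 320, 0, 230, 80 → max 320
Smallest max regret = 140 → CropF.

CropF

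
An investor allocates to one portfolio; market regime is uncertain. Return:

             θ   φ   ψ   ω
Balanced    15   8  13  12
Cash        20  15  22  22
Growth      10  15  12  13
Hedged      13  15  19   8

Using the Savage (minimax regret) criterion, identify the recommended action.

Column bests: θ=20, φ=15, ψ=22, ω=22.
Balanced regrets: 5, 7, 9, 10 → max 10
Cash regrets: 0, 0, 0, 0 → max 0
Growth regrets: 10, 0, 10, 9 → max 10
Hedged regrets: 7, 0, 3, 14 → max 14
Smallest max regret = 0 → Cash.

Cash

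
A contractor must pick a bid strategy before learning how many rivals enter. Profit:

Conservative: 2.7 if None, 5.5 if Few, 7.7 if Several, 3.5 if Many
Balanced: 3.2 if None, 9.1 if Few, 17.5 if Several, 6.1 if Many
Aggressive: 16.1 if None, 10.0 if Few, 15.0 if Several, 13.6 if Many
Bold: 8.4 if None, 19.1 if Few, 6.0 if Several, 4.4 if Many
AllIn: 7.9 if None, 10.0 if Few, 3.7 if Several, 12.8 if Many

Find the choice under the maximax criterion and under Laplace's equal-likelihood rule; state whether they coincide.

Row maxima: Conservative=7.7, Balanced=17.5, Aggressive=16.1, Bold=19.1, AllIn=12.8
Best best-case = 19.1 → Bold.
Row averages: Conservative=4.85, Balanced=8.975, Aggressive=13.675, Bold=9.475, AllIn=8.6
Highest average = 13.675 → Aggressive.

maximax → Bold; laplace → Aggressive (disagree)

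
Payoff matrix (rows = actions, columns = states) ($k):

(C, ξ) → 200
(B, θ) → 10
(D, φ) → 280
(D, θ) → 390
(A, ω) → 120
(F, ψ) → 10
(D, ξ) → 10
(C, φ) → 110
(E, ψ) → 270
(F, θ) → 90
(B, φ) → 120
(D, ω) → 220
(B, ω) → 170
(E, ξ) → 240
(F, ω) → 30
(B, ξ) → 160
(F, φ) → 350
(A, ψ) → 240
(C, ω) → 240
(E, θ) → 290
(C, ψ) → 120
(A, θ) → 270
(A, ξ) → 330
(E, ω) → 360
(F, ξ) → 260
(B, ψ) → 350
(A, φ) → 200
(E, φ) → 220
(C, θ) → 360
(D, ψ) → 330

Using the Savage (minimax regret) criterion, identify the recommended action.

E

Column bests: θ=390, φ=350, ψ=350, ω=360, ξ=330.
A regrets: 120, 150, 110, 240, 0 → max 240
B regrets: 380, 230, 0, 190, 170 → max 380
C regrets: 30, 240, 230, 120, 130 → max 240
D regrets: 0, 70, 20, 140, 320 → max 320
E regrets: 100, 130, 80, 0, 90 → max 130
F regrets: 300, 0, 340, 330, 70 → max 340
Smallest max regret = 130 → E.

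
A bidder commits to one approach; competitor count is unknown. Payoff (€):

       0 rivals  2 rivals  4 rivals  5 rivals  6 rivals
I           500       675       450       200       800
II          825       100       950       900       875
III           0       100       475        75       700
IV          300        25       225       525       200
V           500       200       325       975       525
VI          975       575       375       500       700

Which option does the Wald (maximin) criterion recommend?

Row minima: I=200, II=100, III=0, IV=25, V=200, VI=375
Best worst-case = 375 → VI.

VI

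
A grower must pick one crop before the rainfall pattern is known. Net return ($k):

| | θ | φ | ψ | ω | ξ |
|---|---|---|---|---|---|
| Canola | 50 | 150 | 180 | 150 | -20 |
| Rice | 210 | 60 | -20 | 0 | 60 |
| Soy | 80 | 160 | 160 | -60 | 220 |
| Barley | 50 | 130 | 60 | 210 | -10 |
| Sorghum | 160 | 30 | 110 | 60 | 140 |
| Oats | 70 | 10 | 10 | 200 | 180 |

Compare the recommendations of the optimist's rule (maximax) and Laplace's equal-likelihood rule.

maximax → Soy; laplace → Soy (agree)

Row maxima: Canola=180, Rice=210, Soy=220, Barley=210, Sorghum=160, Oats=200
Best best-case = 220 → Soy.
Row averages: Canola=102, Rice=62, Soy=112, Barley=88, Sorghum=100, Oats=94
Highest average = 112 → Soy.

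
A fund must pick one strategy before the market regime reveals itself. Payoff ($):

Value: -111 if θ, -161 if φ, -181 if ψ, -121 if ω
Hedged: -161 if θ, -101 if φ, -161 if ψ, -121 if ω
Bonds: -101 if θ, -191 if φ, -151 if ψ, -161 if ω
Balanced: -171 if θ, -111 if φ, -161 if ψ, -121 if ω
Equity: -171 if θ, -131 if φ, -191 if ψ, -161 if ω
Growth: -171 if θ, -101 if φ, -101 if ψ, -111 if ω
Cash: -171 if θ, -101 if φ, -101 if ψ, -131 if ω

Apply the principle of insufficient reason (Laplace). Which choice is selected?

Growth

Row averages: Value=-143.5, Hedged=-136, Bonds=-151, Balanced=-141, Equity=-163.5, Growth=-121, Cash=-126
Highest average = -121 → Growth.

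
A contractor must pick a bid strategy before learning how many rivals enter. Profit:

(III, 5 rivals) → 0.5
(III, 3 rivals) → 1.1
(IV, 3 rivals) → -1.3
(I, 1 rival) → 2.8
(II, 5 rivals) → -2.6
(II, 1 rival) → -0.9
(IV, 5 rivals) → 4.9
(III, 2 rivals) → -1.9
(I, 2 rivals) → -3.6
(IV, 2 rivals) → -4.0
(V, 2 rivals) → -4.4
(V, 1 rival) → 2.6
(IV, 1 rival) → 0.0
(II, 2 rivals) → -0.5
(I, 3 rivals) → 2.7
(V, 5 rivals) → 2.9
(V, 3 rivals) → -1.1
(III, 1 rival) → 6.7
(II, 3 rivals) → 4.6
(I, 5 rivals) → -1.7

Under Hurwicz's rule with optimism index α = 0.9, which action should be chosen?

III

I: 0.9·2.8 + 0.1·(-3.6) = 2.16
II: 0.9·4.6 + 0.1·(-2.6) = 3.88
III: 0.9·6.7 + 0.1·(-1.9) = 5.84
IV: 0.9·4.9 + 0.1·(-4.0) = 4.01
V: 0.9·2.9 + 0.1·(-4.4) = 2.17
Highest Hurwicz score = 5.84 → III.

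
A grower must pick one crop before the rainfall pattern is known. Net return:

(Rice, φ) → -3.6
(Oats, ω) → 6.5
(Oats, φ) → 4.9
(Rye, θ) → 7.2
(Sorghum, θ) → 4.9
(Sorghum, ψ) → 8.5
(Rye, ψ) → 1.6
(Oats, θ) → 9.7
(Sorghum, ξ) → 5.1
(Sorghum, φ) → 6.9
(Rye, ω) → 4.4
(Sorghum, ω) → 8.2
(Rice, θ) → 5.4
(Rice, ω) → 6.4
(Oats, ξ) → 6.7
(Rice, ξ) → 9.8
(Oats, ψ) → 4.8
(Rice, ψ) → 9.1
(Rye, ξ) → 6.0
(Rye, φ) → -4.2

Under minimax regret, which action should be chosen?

Column bests: θ=9.7, φ=6.9, ψ=9.1, ω=8.2, ξ=9.8.
Rye regrets: 2.5, 11.1, 7.5, 3.8, 3.8 → max 11.1
Sorghum regrets: 4.8, 0.0, 0.6, 0.0, 4.7 → max 4.8
Rice regrets: 4.3, 10.5, 0.0, 1.8, 0.0 → max 10.5
Oats regrets: 0.0, 2.0, 4.3, 1.7, 3.1 → max 4.3
Smallest max regret = 4.3 → Oats.

Oats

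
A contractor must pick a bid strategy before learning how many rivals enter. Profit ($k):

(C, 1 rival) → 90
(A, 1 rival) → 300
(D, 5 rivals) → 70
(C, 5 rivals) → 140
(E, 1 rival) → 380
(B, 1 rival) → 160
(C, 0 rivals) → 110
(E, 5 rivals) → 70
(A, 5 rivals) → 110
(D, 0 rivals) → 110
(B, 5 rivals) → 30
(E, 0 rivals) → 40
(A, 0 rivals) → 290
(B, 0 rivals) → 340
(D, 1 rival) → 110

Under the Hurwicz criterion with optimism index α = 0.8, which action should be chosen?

A: 0.8·300 + 0.2·110 = 262
B: 0.8·340 + 0.2·30 = 278
C: 0.8·140 + 0.2·90 = 130
D: 0.8·110 + 0.2·70 = 102
E: 0.8·380 + 0.2·40 = 312
Highest Hurwicz score = 312 → E.

E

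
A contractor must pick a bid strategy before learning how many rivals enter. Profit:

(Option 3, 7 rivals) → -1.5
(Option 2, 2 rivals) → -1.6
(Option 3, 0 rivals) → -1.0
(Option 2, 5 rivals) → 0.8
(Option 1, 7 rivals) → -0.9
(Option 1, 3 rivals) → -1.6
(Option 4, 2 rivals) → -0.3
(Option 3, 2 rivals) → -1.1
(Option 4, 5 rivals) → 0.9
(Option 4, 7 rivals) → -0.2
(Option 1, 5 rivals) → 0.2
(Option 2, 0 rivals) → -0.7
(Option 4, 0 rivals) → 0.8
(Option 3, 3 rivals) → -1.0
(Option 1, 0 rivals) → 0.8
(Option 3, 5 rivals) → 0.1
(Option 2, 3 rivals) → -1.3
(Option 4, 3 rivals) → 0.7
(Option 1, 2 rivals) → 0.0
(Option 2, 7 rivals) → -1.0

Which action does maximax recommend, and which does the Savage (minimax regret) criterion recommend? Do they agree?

maximax → Option 4; minimax regret → Option 4 (agree)

Row maxima: Option 1=0.8, Option 2=0.8, Option 3=0.1, Option 4=0.9
Best best-case = 0.9 → Option 4.
Column bests: 0 rivals=0.8, 2 rivals=0.0, 3 rivals=0.7, 5 rivals=0.9, 7 rivals=-0.2.
Option 1 regrets: 0.0, 0.0, 2.3, 0.7, 0.7 → max 2.3
Option 2 regrets: 1.5, 1.6, 2.0, 0.1, 0.8 → max 2.0
Option 3 regrets: 1.8, 1.1, 1.7, 0.8, 1.3 → max 1.8
Option 4 regrets: 0.0, 0.3, 0.0, 0.0, 0.0 → max 0.3
Smallest max regret = 0.3 → Option 4.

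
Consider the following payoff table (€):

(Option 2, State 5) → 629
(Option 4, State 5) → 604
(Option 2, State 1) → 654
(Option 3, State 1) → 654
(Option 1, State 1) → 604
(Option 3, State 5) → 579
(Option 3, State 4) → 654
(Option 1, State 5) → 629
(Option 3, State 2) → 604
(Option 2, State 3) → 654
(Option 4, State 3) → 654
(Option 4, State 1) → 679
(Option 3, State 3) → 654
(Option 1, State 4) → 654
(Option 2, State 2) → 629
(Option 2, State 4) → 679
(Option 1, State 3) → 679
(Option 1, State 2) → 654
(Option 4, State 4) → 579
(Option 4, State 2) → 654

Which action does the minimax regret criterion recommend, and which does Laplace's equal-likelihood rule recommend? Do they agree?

Column bests: State 1=679, State 2=654, State 3=679, State 4=679, State 5=629.
Option 1 regrets: 75, 0, 0, 25, 0 → max 75
Option 2 regrets: 25, 25, 25, 0, 0 → max 25
Option 3 regrets: 25, 50, 25, 25, 50 → max 50
Option 4 regrets: 0, 0, 25, 100, 25 → max 100
Smallest max regret = 25 → Option 2.
Row averages: Option 1=644, Option 2=649, Option 3=629, Option 4=634
Highest average = 649 → Option 2.

minimax regret → Option 2; laplace → Option 2 (agree)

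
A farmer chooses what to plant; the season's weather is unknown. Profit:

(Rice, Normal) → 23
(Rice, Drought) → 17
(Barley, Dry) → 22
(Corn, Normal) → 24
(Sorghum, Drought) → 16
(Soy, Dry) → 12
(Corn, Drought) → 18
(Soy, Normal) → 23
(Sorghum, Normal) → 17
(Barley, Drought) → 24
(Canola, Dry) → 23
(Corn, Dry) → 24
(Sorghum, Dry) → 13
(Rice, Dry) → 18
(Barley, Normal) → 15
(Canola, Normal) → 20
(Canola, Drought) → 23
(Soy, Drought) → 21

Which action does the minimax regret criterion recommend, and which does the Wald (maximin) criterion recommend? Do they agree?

Column bests: Drought=24, Dry=24, Normal=24.
Corn regrets: 6, 0, 0 → max 6
Sorghum regrets: 8, 11, 7 → max 11
Barley regrets: 0, 2, 9 → max 9
Rice regrets: 7, 6, 1 → max 7
Soy regrets: 3, 12, 1 → max 12
Canola regrets: 1, 1, 4 → max 4
Smallest max regret = 4 → Canola.
Row minima: Corn=18, Sorghum=13, Barley=15, Rice=17, Soy=12, Canola=20
Best worst-case = 20 → Canola.

minimax regret → Canola; maximin → Canola (agree)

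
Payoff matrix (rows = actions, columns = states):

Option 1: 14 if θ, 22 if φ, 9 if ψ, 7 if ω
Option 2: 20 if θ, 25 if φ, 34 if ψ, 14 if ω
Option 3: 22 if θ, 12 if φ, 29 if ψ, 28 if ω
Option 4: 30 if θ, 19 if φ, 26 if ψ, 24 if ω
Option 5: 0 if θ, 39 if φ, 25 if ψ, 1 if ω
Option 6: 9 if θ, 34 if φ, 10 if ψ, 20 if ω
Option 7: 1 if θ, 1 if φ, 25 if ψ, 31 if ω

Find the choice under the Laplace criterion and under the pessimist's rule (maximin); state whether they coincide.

laplace → Option 4; maximin → Option 4 (agree)

Row averages: Option 1=13, Option 2=23.25, Option 3=22.75, Option 4=24.75, Option 5=16.25, Option 6=18.25, Option 7=14.5
Highest average = 24.75 → Option 4.
Row minima: Option 1=7, Option 2=14, Option 3=12, Option 4=19, Option 5=0, Option 6=9, Option 7=1
Best worst-case = 19 → Option 4.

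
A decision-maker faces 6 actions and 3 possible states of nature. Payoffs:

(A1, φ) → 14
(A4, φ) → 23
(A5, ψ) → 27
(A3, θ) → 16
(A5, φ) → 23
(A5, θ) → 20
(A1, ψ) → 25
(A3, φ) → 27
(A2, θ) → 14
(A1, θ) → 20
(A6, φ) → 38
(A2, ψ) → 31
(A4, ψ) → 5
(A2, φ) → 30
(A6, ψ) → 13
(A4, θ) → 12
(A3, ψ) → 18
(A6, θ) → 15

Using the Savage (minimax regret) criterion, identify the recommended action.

A2

Column bests: θ=20, φ=38, ψ=31.
A1 regrets: 0, 24, 6 → max 24
A2 regrets: 6, 8, 0 → max 8
A3 regrets: 4, 11, 13 → max 13
A4 regrets: 8, 15, 26 → max 26
A5 regrets: 0, 15, 4 → max 15
A6 regrets: 5, 0, 18 → max 18
Smallest max regret = 8 → A2.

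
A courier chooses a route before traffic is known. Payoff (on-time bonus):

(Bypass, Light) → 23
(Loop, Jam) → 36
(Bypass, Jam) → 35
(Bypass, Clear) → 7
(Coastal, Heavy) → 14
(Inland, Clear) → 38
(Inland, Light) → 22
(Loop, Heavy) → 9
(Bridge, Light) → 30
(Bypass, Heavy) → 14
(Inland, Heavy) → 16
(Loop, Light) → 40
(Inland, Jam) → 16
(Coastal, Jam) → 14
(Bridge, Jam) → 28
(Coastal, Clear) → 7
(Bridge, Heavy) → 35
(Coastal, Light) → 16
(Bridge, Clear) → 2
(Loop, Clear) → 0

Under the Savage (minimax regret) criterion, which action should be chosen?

Inland

Column bests: Clear=38, Light=40, Heavy=35, Jam=36.
Loop regrets: 38, 0, 26, 0 → max 38
Bypass regrets: 31, 17, 21, 1 → max 31
Coastal regrets: 31, 24, 21, 22 → max 31
Inland regrets: 0, 18, 19, 20 → max 20
Bridge regrets: 36, 10, 0, 8 → max 36
Smallest max regret = 20 → Inland.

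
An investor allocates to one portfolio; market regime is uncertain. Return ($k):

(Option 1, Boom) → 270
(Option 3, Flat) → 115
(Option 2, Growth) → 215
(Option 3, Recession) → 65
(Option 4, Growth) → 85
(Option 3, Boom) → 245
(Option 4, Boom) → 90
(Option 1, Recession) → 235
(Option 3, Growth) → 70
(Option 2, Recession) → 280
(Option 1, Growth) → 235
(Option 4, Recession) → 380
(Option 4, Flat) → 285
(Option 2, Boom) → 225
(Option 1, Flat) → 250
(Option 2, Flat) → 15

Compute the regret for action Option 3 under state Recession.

315

Best payoff under Recession is 380.
Regret = 380 − 65 = 315.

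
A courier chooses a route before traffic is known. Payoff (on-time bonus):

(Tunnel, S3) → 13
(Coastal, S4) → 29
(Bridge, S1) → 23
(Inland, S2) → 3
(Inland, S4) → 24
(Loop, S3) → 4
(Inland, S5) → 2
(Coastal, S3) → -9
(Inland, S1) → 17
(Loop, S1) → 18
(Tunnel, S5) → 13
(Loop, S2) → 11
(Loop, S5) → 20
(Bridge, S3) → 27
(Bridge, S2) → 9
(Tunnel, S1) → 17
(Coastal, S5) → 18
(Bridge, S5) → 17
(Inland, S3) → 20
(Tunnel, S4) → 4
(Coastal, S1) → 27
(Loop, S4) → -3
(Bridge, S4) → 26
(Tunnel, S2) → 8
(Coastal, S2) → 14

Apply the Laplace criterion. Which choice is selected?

Bridge

Row averages: Coastal=15.8, Bridge=20.4, Loop=10, Tunnel=11, Inland=13.2
Highest average = 20.4 → Bridge.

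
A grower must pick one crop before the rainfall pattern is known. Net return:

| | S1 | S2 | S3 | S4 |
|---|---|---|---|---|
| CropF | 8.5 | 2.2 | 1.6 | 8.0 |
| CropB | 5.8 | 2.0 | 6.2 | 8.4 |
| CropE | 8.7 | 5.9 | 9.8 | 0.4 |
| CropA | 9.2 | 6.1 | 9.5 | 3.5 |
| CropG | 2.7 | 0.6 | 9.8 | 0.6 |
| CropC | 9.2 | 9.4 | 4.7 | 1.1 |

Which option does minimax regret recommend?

Column bests: S1=9.2, S2=9.4, S3=9.8, S4=8.4.
CropF regrets: 0.7, 7.2, 8.2, 0.4 → max 8.2
CropB regrets: 3.4, 7.4, 3.6, 0.0 → max 7.4
CropE regrets: 0.5, 3.5, 0.0, 8.0 → max 8.0
CropA regrets: 0.0, 3.3, 0.3, 4.9 → max 4.9
CropG regrets: 6.5, 8.8, 0.0, 7.8 → max 8.8
CropC regrets: 0.0, 0.0, 5.1, 7.3 → max 7.3
Smallest max regret = 4.9 → CropA.

CropA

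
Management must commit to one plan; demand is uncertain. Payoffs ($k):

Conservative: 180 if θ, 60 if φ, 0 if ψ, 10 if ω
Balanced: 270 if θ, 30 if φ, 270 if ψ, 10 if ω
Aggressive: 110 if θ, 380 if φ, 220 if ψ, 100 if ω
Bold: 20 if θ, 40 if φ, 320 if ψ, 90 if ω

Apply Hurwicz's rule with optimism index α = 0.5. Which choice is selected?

Aggressive

Conservative: 0.5·180 + 0.5·0 = 90
Balanced: 0.5·270 + 0.5·10 = 140
Aggressive: 0.5·380 + 0.5·100 = 240
Bold: 0.5·320 + 0.5·20 = 170
Highest Hurwicz score = 240 → Aggressive.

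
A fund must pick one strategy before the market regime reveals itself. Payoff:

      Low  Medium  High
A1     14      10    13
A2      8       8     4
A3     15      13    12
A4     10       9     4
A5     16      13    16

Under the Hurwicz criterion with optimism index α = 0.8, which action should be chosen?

A1: 0.8·14 + 0.2·10 = 13.2
A2: 0.8·8 + 0.2·4 = 7.2
A3: 0.8·15 + 0.2·12 = 14.4
A4: 0.8·10 + 0.2·4 = 8.8
A5: 0.8·16 + 0.2·13 = 15.4
Highest Hurwicz score = 15.4 → A5.

A5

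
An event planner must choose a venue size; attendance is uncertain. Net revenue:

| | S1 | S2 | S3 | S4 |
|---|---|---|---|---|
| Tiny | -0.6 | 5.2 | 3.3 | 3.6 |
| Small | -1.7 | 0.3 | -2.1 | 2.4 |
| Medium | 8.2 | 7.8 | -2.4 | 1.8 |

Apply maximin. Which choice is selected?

Tiny

Row minima: Tiny=-0.6, Small=-2.1, Medium=-2.4
Best worst-case = -0.6 → Tiny.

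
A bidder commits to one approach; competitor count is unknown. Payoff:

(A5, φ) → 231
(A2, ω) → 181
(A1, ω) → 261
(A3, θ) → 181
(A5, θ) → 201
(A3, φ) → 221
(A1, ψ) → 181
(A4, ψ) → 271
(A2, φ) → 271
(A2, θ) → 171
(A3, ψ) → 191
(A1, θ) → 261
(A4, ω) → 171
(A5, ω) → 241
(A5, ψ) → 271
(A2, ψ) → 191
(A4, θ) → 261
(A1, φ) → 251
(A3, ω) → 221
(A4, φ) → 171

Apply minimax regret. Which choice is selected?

Column bests: θ=261, φ=271, ψ=271, ω=261.
A1 regrets: 0, 20, 90, 0 → max 90
A2 regrets: 90, 0, 80, 80 → max 90
A3 regrets: 80, 50, 80, 40 → max 80
A4 regrets: 0, 100, 0, 90 → max 100
A5 regrets: 60, 40, 0, 20 → max 60
Smallest max regret = 60 → A5.

A5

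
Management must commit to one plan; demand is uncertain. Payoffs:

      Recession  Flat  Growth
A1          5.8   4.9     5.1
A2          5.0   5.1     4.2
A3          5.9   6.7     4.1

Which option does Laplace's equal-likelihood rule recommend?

A3

Row averages: A1=79/15, A2=143/30, A3=167/30
Highest average = 167/30 → A3.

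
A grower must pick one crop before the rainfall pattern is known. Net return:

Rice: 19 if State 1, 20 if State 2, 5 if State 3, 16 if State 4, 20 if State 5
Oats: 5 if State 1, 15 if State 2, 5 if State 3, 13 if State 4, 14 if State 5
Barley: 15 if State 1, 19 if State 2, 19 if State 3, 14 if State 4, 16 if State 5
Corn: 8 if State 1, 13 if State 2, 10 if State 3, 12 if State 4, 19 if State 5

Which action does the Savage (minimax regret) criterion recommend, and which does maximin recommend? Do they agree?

minimax regret → Barley; maximin → Barley (agree)

Column bests: State 1=19, State 2=20, State 3=19, State 4=16, State 5=20.
Rice regrets: 0, 0, 14, 0, 0 → max 14
Oats regrets: 14, 5, 14, 3, 6 → max 14
Barley regrets: 4, 1, 0, 2, 4 → max 4
Corn regrets: 11, 7, 9, 4, 1 → max 11
Smallest max regret = 4 → Barley.
Row minima: Rice=5, Oats=5, Barley=14, Corn=8
Best worst-case = 14 → Barley.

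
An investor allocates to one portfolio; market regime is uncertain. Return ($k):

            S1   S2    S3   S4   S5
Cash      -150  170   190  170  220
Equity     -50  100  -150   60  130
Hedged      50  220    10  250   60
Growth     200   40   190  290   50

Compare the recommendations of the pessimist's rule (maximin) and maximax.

maximin → Growth; maximax → Growth (agree)

Row minima: Cash=-150, Equity=-150, Hedged=10, Growth=40
Best worst-case = 40 → Growth.
Row maxima: Cash=220, Equity=130, Hedged=250, Growth=290
Best best-case = 290 → Growth.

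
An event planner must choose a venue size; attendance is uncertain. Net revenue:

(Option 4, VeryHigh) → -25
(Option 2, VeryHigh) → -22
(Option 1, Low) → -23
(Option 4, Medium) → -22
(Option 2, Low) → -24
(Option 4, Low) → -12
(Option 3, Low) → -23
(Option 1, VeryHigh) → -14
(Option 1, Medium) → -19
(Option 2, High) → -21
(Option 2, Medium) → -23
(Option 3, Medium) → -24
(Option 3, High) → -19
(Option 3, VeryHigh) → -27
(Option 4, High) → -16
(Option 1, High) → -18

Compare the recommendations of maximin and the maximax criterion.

maximin → Option 1; maximax → Option 4 (disagree)

Row minima: Option 1=-23, Option 2=-24, Option 3=-27, Option 4=-25
Best worst-case = -23 → Option 1.
Row maxima: Option 1=-14, Option 2=-21, Option 3=-19, Option 4=-12
Best best-case = -12 → Option 4.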